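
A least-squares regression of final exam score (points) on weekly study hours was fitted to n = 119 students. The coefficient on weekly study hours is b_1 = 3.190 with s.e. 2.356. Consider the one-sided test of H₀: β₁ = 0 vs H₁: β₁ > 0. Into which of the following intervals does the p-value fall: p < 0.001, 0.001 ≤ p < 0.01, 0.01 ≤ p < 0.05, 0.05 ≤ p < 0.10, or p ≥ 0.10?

0.05 ≤ p < 0.10

t = 3.190 / 2.356 = 1.354.
df = n − 2 = 119 − 2 = 117.
One-sided p = P(T_{117} > t) ≈ 0.0892.
So 0.05 ≤ p < 0.10.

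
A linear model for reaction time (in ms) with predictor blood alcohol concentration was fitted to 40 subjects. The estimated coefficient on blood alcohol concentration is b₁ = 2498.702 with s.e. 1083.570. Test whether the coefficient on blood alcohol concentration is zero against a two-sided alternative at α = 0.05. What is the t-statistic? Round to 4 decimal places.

H₀: β₁ = 0 vs H₁: β₁ ≠ 0.
t = (b₁ − β₁⁰)/SE = 2498.702 / 1083.570 = 2.3060.
df = n − 2 = 40 − 2 = 38.
Two-sided p ≈ 0.0267, which is < 0.05, so reject H₀.
There is evidence that blood alcohol concentration is associated with reaction time.

t = 2.3060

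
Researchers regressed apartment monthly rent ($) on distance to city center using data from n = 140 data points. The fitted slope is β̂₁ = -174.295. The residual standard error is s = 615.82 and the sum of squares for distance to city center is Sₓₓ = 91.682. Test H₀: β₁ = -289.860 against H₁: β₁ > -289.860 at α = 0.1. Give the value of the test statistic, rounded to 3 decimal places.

t = 1.797

SE(β̂₁) = s/√Sₓₓ = 615.82/√91.682 = 64.3149.
t = (-174.295 − (-289.860)) / 64.3149 = 1.797.
df = n − 2 = 138.
One-sided p ≈ 0.0373, which is < 0.1, so reject H₀.
There is evidence that the true slope on distance to city center exceeds -289.860 $ per unit.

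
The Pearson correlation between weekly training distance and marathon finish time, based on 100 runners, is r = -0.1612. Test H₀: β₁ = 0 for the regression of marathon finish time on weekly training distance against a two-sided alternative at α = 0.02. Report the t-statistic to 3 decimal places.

t = r·√(n − 2)/√(1 − r²) = -0.1612·√98/√0.974015 = -1.617.
df = n − 2 = 98.
Two-sided p ≈ 0.1091, which is ≥ 0.02, so fail to reject H₀.
The data do not give significant evidence of a linear association between weekly training distance and marathon finish time.

t = -1.617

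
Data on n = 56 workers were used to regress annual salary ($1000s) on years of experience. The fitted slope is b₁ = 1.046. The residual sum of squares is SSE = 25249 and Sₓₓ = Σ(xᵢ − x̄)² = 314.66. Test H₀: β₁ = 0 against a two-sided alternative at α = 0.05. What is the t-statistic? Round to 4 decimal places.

t = 0.8581

MSE = SSE/(n − 2) = 25249/54 = 467.574.
SE(b₁) = √(MSE/Sₓₓ) = √(467.574/314.66) = 1.219.
t = 1.046 / 1.219 = 0.8581.
df = n − 2 = 54.
Two-sided p ≈ 0.3946, which is ≥ 0.05, so fail to reject H₀.
The data do not give significant evidence of an association between years of experience and annual salary.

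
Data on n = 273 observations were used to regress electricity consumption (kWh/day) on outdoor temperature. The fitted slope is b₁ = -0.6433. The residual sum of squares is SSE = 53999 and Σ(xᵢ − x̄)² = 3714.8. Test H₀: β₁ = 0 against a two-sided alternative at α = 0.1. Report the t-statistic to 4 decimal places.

t = -2.7776

MSE = SSE/(n − 2) = 53999/271 = 199.258.
SE(b₁) = √(MSE/Sₓₓ) = √(199.258/3714.8) = 0.231601.
t = -0.6433 / 0.231601 = -2.7776.
df = n − 2 = 271.
Two-sided p ≈ 0.0059, which is < 0.1, so reject H₀.
There is evidence that outdoor temperature is associated with electricity consumption.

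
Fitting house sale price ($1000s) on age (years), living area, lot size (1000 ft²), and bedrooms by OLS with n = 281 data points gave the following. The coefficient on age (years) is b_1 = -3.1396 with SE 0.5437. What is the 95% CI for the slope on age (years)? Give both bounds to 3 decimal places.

df = n − k − 1 = 281 − 4 − 1 = 276.
t* = t_{0.025, 276} = 1.968596.
Margin = t* × SE = 1.968596 × 0.5437 = 1.07033.
CI: -3.1396 ± 1.07033 → (-4.210, -2.069).
With 95% confidence, each one-unit increase in age (years) is associated with a change of between -4.210 and -2.069 $1000s in house sale price, holding the other predictors fixed.

(-4.210, -2.069)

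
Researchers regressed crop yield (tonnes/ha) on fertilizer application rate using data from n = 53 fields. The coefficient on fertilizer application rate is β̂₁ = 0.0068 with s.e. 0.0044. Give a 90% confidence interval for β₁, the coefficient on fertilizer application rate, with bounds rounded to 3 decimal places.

df = n − 2 = 53 − 2 = 51.
t* = t_{0.05, 51} = 1.675285.
Margin = t* × SE = 1.675285 × 0.0044 = 0.00737.
CI: 0.0068 ± 0.00737 → (-0.001, 0.014).
With 90% confidence, each one-unit increase in fertilizer application rate is associated with a change of between -0.001 and 0.014 tonnes/ha in crop yield.

(-0.001, 0.014)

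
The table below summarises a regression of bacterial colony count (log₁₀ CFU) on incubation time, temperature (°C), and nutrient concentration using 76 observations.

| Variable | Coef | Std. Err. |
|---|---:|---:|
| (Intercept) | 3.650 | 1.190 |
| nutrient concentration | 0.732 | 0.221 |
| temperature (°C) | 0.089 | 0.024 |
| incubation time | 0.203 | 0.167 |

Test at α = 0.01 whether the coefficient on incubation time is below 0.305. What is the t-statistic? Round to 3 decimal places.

t = -0.611

Read off: b = 0.203, SE = 0.167 for incubation time.
H₀: β₁ = 0.305 vs H₁: β₁ < 0.305.
t = (0.203 − 0.305) / 0.167 = -0.611.
df = n − k − 1 = 76 − 3 − 1 = 72.
One-sided p ≈ 0.2716, which is ≥ 0.01, so fail to reject H₀.
The data do not give significant evidence that the true slope on incubation time is below 0.305 log₁₀ CFU per unit, holding the other predictors fixed.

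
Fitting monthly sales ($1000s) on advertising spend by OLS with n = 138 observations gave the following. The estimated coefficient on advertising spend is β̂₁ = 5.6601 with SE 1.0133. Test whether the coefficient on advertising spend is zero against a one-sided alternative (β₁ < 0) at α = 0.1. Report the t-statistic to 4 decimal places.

H₀: β₁ = 0 vs H₁: β₁ < 0.
t = (β̂₁ − β₁⁰)/SE = 5.6601 / 1.0133 = 5.5858.
df = n − 2 = 138 − 2 = 136.
One-sided p ≈ 1.0000, which is ≥ 0.1, so fail to reject H₀.
The data do not give significant evidence that the true slope on advertising spend is negative.

t = 5.5858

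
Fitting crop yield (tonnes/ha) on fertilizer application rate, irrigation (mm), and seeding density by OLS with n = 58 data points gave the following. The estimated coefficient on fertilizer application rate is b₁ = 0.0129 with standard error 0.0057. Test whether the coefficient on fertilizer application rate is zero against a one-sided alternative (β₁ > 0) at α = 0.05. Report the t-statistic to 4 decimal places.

H₀: β₁ = 0 vs H₁: β₁ > 0.
t = (b₁ − β₁⁰)/SE = 0.0129 / 0.0057 = 2.2632.
df = n − k − 1 = 58 − 3 − 1 = 54.
One-sided p ≈ 0.0138, which is < 0.05, so reject H₀.
There is evidence that the true slope on fertilizer application rate is positive, holding the other predictors fixed.

t = 2.2632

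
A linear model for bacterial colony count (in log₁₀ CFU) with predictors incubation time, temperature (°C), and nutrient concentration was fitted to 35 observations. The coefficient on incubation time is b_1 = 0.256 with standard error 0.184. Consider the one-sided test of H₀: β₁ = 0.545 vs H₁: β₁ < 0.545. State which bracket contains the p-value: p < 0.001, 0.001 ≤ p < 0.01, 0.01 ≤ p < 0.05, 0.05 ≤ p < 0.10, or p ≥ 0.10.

t = (0.256 − 0.545) / 0.184 = -1.571.
df = n − k − 1 = 35 − 3 − 1 = 31.
One-sided p = P(T_{31} < t) ≈ 0.0632.
So 0.05 ≤ p < 0.10.

0.05 ≤ p < 0.10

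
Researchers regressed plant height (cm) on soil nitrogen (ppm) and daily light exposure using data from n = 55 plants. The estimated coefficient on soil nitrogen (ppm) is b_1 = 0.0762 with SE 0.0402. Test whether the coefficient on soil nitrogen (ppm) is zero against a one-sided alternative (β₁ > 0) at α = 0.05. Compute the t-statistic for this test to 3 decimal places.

t = 1.896

H₀: β₁ = 0 vs H₁: β₁ > 0.
t = (b_1 − β₁⁰)/SE = 0.0762 / 0.0402 = 1.896.
df = n − k − 1 = 55 − 2 − 1 = 52.
One-sided p ≈ 0.0318, which is < 0.05, so reject H₀.
There is evidence that the true slope on soil nitrogen (ppm) is positive, holding the other predictors fixed.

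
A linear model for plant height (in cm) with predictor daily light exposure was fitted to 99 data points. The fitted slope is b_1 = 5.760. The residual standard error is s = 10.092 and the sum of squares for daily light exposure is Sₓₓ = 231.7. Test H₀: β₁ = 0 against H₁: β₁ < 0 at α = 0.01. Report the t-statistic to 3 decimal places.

t = 8.688

SE(b_1) = s/√Sₓₓ = 10.092/√231.7 = 0.663001.
t = 5.760 / 0.663001 = 8.688.
df = n − 2 = 97.
One-sided p ≈ 1.0000, which is ≥ 0.01, so fail to reject H₀.
The data do not give significant evidence that the true slope on daily light exposure is negative.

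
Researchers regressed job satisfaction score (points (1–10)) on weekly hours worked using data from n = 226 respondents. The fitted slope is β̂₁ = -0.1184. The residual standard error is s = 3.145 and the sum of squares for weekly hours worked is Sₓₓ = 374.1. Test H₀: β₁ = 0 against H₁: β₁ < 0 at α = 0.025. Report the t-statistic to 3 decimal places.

SE(β̂₁) = s/√Sₓₓ = 3.145/√374.1 = 0.162602.
t = -0.1184 / 0.162602 = -0.728.
df = n − 2 = 224.
One-sided p ≈ 0.2336, which is ≥ 0.025, so fail to reject H₀.
The data do not give significant evidence that the true slope on weekly hours worked is negative.

t = -0.728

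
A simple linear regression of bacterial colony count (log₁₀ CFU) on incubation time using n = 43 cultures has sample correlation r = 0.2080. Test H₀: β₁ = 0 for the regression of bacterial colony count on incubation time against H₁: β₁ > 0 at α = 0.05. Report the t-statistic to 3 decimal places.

t = r·√(n − 2)/√(1 − r²) = 0.2080·√41/√0.956736 = 1.362.
df = n − 2 = 41.
One-sided p ≈ 0.0904, which is ≥ 0.05, so fail to reject H₀.
The data do not give significant evidence of a linear association between incubation time and bacterial colony count.

t = 1.362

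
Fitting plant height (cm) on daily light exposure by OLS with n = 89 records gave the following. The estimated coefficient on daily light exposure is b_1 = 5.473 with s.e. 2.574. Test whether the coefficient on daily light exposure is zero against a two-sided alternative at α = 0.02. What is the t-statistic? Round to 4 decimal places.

t = 2.1263

H₀: β₁ = 0 vs H₁: β₁ ≠ 0.
t = (b_1 − β₁⁰)/SE = 5.473 / 2.574 = 2.1263.
df = n − 2 = 89 − 2 = 87.
Two-sided p ≈ 0.0363, which is ≥ 0.02, so fail to reject H₀.
The data do not give significant evidence of an association between daily light exposure and plant height.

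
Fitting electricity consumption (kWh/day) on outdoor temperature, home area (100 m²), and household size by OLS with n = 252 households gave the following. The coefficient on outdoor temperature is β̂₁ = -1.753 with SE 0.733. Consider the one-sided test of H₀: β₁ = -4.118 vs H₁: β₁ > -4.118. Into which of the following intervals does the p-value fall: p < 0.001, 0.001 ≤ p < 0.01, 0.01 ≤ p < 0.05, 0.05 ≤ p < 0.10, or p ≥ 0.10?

t = (-1.753 − (-4.118)) / 0.733 = 3.226.
df = n − k − 1 = 252 − 3 − 1 = 248.
One-sided p = P(T_{248} > t) ≈ 0.0007.
So p < 0.001.

p < 0.001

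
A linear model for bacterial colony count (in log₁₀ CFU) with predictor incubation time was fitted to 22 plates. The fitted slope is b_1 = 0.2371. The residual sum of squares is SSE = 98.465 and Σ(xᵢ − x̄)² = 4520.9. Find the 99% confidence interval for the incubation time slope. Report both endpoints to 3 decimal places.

MSE = SSE/(n − 2) = 98.465/20 = 4.92325.
SE(b_1) = √(MSE/Sₓₓ) = √(4.92325/4520.9) = 0.033.
df = n − 2 = 20.
t* = t_{0.005, 20} = 2.84534.
Margin = t* × SE = 2.84534 × 0.033 = 0.09390.
CI: 0.2371 ± 0.09390 → (0.143, 0.331).
With 99% confidence, each one-unit increase in incubation time is associated with a change of between 0.143 and 0.331 log₁₀ CFU in bacterial colony count.

(0.143, 0.331)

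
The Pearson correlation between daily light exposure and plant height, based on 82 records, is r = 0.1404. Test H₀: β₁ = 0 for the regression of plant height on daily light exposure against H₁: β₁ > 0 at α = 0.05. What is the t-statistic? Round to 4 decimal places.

t = r·√(n − 2)/√(1 − r²) = 0.1404·√80/√0.980288 = 1.2683.
df = n − 2 = 80.
One-sided p ≈ 0.1042, which is ≥ 0.05, so fail to reject H₀.
The data do not give significant evidence of a linear association between daily light exposure and plant height.

t = 1.2683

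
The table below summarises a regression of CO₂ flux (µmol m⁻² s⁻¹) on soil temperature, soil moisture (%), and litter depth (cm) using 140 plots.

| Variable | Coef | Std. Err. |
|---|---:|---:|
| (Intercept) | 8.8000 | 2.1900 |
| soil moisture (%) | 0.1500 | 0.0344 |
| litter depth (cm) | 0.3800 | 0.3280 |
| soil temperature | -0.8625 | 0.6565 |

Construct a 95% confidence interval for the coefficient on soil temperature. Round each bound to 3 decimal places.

(-2.161, 0.436)

Read off: b = -0.8625, SE = 0.6565 for soil temperature.
df = n − k − 1 = 140 − 3 − 1 = 136.
t* = t_{0.025, 136} = 1.977561.
Margin = t* × SE = 1.977561 × 0.6565 = 1.29827.
CI: -0.8625 ± 1.29827 → (-2.161, 0.436).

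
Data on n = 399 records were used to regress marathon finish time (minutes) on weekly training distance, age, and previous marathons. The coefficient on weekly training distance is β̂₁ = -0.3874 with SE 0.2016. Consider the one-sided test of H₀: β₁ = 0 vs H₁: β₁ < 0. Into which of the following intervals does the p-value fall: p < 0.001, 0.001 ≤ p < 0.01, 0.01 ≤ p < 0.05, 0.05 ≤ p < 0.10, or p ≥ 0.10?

0.01 ≤ p < 0.05

t = -0.3874 / 0.2016 = -1.922.
df = n − k − 1 = 399 − 3 − 1 = 395.
One-sided p = P(T_{395} < t) ≈ 0.0277.
So 0.01 ≤ p < 0.05.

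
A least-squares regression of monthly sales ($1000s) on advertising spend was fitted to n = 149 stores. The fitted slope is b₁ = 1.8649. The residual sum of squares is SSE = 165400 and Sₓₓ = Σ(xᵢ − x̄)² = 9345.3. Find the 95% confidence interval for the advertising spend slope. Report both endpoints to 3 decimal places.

MSE = SSE/(n − 2) = 165400/147 = 1125.17.
SE(b₁) = √(MSE/Sₓₓ) = √(1125.17/9345.3) = 0.346986.
df = n − 2 = 147.
t* = t_{0.025, 147} = 1.976233.
Margin = t* × SE = 1.976233 × 0.346986 = 0.68573.
CI: 1.8649 ± 0.68573 → (1.179, 2.551).
With 95% confidence, each one-unit increase in advertising spend is associated with a change of between 1.179 and 2.551 $1000s in monthly sales.

(1.179, 2.551)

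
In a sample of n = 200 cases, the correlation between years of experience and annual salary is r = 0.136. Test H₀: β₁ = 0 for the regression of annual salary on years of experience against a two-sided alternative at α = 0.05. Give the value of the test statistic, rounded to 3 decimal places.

t = r·√(n − 2)/√(1 − r²) = 0.136·√198/√0.981504 = 1.932.
df = n − 2 = 198.
Two-sided p ≈ 0.0548, which is ≥ 0.05, so fail to reject H₀.
The data do not give significant evidence of a linear association between years of experience and annual salary.

t = 1.932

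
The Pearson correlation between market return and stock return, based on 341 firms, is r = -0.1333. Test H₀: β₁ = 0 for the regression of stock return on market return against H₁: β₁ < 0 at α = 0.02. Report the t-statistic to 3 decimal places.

t = -2.476

t = r·√(n − 2)/√(1 − r²) = -0.1333·√339/√0.982231 = -2.476.
df = n − 2 = 339.
One-sided p ≈ 0.0069, which is < 0.02, so reject H₀.
There is evidence of a linear association between market return and stock return.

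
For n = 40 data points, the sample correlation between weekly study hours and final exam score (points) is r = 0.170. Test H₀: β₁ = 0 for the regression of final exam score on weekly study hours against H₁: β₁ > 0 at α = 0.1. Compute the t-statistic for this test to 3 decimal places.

t = r·√(n − 2)/√(1 − r²) = 0.170·√38/√0.9711 = 1.063.
df = n − 2 = 38.
One-sided p ≈ 0.1471, which is ≥ 0.1, so fail to reject H₀.
The data do not give significant evidence of a linear association between weekly study hours and final exam score.

t = 1.063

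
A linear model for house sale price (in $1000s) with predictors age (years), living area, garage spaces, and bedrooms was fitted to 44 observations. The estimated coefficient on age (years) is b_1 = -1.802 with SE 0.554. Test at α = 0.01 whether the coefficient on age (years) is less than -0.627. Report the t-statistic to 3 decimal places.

H₀: β₁ = -0.627 vs H₁: β₁ < -0.627.
t = (b_1 − β₁⁰)/SE = (-1.802 − (-0.627)) / 0.554 = -2.121.
df = n − k − 1 = 44 − 4 − 1 = 39.
One-sided p ≈ 0.0202, which is ≥ 0.01, so fail to reject H₀.
The data do not give significant evidence that the true slope on age (years) is below -0.627 $1000s per unit, holding the other predictors fixed.

t = -2.121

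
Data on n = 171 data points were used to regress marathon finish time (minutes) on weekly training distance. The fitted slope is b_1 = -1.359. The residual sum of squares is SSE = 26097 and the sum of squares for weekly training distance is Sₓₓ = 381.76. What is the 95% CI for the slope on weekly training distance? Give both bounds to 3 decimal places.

(-2.615, -0.103)

MSE = SSE/(n − 2) = 26097/169 = 154.42.
SE(b_1) = √(MSE/Sₓₓ) = √(154.42/381.76) = 0.635999.
df = n − 2 = 169.
t* = t_{0.025, 169} = 1.9741.
Margin = t* × SE = 1.9741 × 0.635999 = 1.25553.
CI: -1.359 ± 1.25553 → (-2.615, -0.103).
With 95% confidence, each one-unit increase in weekly training distance is associated with a change of between -2.615 and -0.103 minutes in marathon finish time.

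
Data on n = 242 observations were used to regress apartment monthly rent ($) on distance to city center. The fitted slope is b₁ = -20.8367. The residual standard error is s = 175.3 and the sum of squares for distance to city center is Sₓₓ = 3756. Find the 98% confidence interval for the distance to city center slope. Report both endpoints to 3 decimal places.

(-27.536, -14.138)

SE(b₁) = s/√Sₓₓ = 175.3/√3756 = 2.86035.
df = n − 2 = 240.
t* = t_{0.01, 240} = 2.341985.
Margin = t* × SE = 2.341985 × 2.86035 = 6.69890.
CI: -20.8367 ± 6.69890 → (-27.536, -14.138).
With 98% confidence, each one-unit increase in distance to city center is associated with a change of between -27.536 and -14.138 $ in apartment monthly rent.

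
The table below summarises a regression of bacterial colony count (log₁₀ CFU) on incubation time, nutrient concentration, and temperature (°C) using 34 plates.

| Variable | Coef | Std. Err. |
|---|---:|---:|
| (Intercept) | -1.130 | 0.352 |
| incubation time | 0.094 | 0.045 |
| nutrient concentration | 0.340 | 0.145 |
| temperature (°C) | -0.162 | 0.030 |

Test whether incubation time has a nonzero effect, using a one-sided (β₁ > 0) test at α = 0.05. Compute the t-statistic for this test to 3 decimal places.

t = 2.089

Read off: b = 0.094, SE = 0.045 for incubation time.
H₀: β₁ = 0 vs H₁: β₁ > 0.
t = 0.094 / 0.045 = 2.089.
df = n − k − 1 = 34 − 3 − 1 = 30.
One-sided p ≈ 0.0227, which is < 0.05, so reject H₀.
There is evidence that the true slope on incubation time is positive, holding the other predictors fixed.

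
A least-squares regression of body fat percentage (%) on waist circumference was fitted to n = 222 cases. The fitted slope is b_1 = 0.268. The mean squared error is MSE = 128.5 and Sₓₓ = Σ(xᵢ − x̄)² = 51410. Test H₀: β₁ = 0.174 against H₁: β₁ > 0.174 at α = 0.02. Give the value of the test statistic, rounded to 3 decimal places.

SE(b_1) = √(MSE/Sₓₓ) = √(128.5/51410) = 0.0499951.
t = (0.268 − 0.174) / 0.0499951 = 1.880.
df = n − 2 = 220.
One-sided p ≈ 0.0307, which is ≥ 0.02, so fail to reject H₀.
The data do not give significant evidence that the true slope on waist circumference exceeds 0.174 % per unit.

t = 1.880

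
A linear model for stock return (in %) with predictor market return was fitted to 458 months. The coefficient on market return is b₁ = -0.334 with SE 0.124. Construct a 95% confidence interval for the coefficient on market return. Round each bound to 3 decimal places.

(-0.578, -0.090)

df = n − 2 = 458 − 2 = 456.
t* = t_{0.025, 456} = 1.96518.
Margin = t* × SE = 1.96518 × 0.124 = 0.24368.
CI: -0.334 ± 0.24368 → (-0.578, -0.090).
With 95% confidence, each one-unit increase in market return is associated with a change of between -0.578 and -0.090 % in stock return.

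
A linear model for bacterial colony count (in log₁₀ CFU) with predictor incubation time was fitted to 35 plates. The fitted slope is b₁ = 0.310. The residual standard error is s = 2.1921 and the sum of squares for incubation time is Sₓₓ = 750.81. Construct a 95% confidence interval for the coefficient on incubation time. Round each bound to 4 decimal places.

(0.1472, 0.4728)

SE(b₁) = s/√Sₓₓ = 2.1921/√750.81 = 0.080001.
df = n − 2 = 33.
t* = t_{0.025, 33} = 2.034515.
Margin = t* × SE = 2.034515 × 0.080001 = 0.162763.
CI: 0.310 ± 0.162763 → (0.1472, 0.4728).
With 95% confidence, each one-unit increase in incubation time is associated with a change of between 0.1472 and 0.4728 log₁₀ CFU in bacterial colony count.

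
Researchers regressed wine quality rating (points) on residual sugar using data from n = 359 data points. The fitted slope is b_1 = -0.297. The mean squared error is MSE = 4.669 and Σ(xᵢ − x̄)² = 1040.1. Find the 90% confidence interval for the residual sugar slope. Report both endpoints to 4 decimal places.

(-0.4075, -0.1865)

SE(b_1) = √(MSE/Sₓₓ) = √(4.669/1040.1) = 0.0669999.
df = n − 2 = 357.
t* = t_{0.05, 357} = 1.649133.
Margin = t* × SE = 1.649133 × 0.0669999 = 0.110492.
CI: -0.297 ± 0.110492 → (-0.4075, -0.1865).
With 90% confidence, each one-unit increase in residual sugar is associated with a change of between -0.4075 and -0.1865 points in wine quality rating.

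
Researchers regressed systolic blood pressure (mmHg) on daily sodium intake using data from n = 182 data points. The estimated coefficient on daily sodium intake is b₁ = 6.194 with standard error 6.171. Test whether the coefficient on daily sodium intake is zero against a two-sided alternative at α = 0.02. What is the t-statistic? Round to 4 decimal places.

t = 1.0037

H₀: β₁ = 0 vs H₁: β₁ ≠ 0.
t = (b₁ − β₁⁰)/SE = 6.194 / 6.171 = 1.0037.
df = n − 2 = 182 − 2 = 180.
Two-sided p ≈ 0.3169, which is ≥ 0.02, so fail to reject H₀.
The data do not give significant evidence of an association between daily sodium intake and systolic blood pressure.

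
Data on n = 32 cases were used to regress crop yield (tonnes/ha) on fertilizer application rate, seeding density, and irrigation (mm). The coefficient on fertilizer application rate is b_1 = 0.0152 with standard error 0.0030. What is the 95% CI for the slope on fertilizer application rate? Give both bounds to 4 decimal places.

df = n − k − 1 = 32 − 3 − 1 = 28.
t* = t_{0.025, 28} = 2.048407.
Margin = t* × SE = 2.048407 × 0.0030 = 0.006145.
CI: 0.0152 ± 0.006145 → (0.0091, 0.0213).
With 95% confidence, each one-unit increase in fertilizer application rate is associated with a change of between 0.0091 and 0.0213 tonnes/ha in crop yield, holding the other predictors fixed.

(0.0091, 0.0213)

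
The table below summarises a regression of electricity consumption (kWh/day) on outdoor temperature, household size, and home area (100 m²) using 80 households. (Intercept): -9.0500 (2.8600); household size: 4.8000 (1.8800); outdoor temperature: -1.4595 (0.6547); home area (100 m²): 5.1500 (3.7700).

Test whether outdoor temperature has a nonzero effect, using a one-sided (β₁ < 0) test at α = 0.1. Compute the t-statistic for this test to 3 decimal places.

Read off: b = -1.4595, SE = 0.6547 for outdoor temperature.
H₀: β₁ = 0 vs H₁: β₁ < 0.
t = -1.4595 / 0.6547 = -2.229.
df = n − k − 1 = 80 − 3 − 1 = 76.
One-sided p ≈ 0.0144, which is < 0.1, so reject H₀.
There is evidence that the true slope on outdoor temperature is negative, holding the other predictors fixed.

t = -2.229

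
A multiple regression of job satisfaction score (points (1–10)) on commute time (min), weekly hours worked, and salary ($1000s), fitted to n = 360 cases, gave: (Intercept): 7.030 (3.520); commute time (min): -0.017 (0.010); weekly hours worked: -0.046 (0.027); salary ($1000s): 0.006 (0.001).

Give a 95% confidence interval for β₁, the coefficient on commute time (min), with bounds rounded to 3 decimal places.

Read off: b = -0.017, SE = 0.010 for commute time (min).
df = n − k − 1 = 360 − 3 − 1 = 356.
t* = t_{0.025, 356} = 1.96665.
Margin = t* × SE = 1.96665 × 0.010 = 0.01967.
CI: -0.017 ± 0.01967 → (-0.037, 0.003).

(-0.037, 0.003)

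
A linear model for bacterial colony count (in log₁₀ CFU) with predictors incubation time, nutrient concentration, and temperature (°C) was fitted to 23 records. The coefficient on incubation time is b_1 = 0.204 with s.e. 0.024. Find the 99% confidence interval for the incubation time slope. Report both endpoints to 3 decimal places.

(0.135, 0.273)

df = n − k − 1 = 23 − 3 − 1 = 19.
t* = t_{0.005, 19} = 2.860935.
Margin = t* × SE = 2.860935 × 0.024 = 0.06866.
CI: 0.204 ± 0.06866 → (0.135, 0.273).
With 99% confidence, each one-unit increase in incubation time is associated with a change of between 0.135 and 0.273 log₁₀ CFU in bacterial colony count, holding the other predictors fixed.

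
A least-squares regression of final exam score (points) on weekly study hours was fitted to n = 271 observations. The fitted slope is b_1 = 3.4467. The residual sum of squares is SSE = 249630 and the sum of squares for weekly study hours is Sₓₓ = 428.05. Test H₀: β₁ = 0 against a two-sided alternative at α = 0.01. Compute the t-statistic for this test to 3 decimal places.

MSE = SSE/(n − 2) = 249630/269 = 927.993.
SE(b_1) = √(MSE/Sₓₓ) = √(927.993/428.05) = 1.4724.
t = 3.4467 / 1.4724 = 2.341.
df = n − 2 = 269.
Two-sided p ≈ 0.0200, which is ≥ 0.01, so fail to reject H₀.
The data do not give significant evidence of an association between weekly study hours and final exam score.

t = 2.341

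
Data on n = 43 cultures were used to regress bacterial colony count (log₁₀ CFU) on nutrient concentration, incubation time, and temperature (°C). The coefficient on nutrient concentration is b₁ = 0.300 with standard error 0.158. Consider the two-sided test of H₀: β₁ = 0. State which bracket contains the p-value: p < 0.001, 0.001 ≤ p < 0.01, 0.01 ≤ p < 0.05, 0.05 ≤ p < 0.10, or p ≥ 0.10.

t = 0.300 / 0.158 = 1.899.
df = n − k − 1 = 43 − 3 − 1 = 39.
Two-sided p = 2·P(T_{39} > |t|) ≈ 0.0650.
So 0.05 ≤ p < 0.10.

0.05 ≤ p < 0.10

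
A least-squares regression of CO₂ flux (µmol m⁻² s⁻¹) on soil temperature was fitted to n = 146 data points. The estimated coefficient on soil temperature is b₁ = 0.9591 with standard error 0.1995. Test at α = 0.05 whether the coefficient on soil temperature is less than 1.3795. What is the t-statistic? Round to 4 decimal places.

t = -2.1073

H₀: β₁ = 1.3795 vs H₁: β₁ < 1.3795.
t = (b₁ − β₁⁰)/SE = (0.9591 − 1.3795) / 0.1995 = -2.1073.
df = n − 2 = 146 − 2 = 144.
One-sided p ≈ 0.0184, which is < 0.05, so reject H₀.
There is evidence that the true slope on soil temperature is below 1.3795 µmol m⁻² s⁻¹ per unit.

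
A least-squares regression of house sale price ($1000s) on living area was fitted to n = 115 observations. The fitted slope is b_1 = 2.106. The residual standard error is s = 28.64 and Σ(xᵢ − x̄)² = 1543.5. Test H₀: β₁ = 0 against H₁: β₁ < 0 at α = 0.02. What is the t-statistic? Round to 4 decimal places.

SE(b_1) = s/√Sₓₓ = 28.64/√1543.5 = 0.728987.
t = 2.106 / 0.728987 = 2.8889.
df = n − 2 = 113.
One-sided p ≈ 0.9977, which is ≥ 0.02, so fail to reject H₀.
The data do not give significant evidence that the true slope on living area is negative.

t = 2.8889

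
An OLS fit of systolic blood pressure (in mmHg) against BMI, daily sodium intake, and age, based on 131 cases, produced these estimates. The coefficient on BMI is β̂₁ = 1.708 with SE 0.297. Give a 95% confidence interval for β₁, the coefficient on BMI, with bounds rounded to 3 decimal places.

df = n − k − 1 = 131 − 3 − 1 = 127.
t* = t_{0.025, 127} = 1.97882.
Margin = t* × SE = 1.97882 × 0.297 = 0.58771.
CI: 1.708 ± 0.58771 → (1.120, 2.296).
With 95% confidence, each one-unit increase in BMI is associated with a change of between 1.120 and 2.296 mmHg in systolic blood pressure, holding the other predictors fixed.

(1.120, 2.296)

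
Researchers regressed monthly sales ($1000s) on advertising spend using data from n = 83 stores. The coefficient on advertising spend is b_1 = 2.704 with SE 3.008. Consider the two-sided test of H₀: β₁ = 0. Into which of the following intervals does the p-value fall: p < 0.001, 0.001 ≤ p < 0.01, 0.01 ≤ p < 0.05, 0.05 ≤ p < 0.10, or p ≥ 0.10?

t = 2.704 / 3.008 = 0.899.
df = n − 2 = 83 − 2 = 81.
Two-sided p = 2·P(T_{81} > |t|) ≈ 0.3714.
So p ≥ 0.10.

p ≥ 0.10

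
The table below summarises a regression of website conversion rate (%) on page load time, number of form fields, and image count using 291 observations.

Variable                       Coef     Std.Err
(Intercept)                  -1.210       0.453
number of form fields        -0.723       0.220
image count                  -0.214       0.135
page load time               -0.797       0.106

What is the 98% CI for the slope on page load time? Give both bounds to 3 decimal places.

(-1.045, -0.549)

Read off: b = -0.797, SE = 0.106 for page load time.
df = n − k − 1 = 291 − 3 − 1 = 287.
t* = t_{0.01, 287} = 2.339411.
Margin = t* × SE = 2.339411 × 0.106 = 0.24798.
CI: -0.797 ± 0.24798 → (-1.045, -0.549).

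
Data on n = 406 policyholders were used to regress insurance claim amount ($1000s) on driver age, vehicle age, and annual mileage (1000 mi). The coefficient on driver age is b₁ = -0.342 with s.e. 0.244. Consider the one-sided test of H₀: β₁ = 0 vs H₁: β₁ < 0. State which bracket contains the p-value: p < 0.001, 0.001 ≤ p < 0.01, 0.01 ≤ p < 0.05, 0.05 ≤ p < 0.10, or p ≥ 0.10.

0.05 ≤ p < 0.10

t = -0.342 / 0.244 = -1.402.
df = n − k − 1 = 406 − 3 − 1 = 402.
One-sided p = P(T_{402} < t) ≈ 0.0809.
So 0.05 ≤ p < 0.10.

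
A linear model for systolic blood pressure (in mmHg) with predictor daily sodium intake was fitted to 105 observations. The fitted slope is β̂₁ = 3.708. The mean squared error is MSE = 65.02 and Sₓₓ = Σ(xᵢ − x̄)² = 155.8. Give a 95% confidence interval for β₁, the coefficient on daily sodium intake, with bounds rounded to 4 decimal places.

(2.4268, 4.9892)

SE(β̂₁) = √(MSE/Sₓₓ) = √(65.02/155.8) = 0.646011.
df = n − 2 = 103.
t* = t_{0.025, 103} = 1.983264.
Margin = t* × SE = 1.983264 × 0.646011 = 1.281210.
CI: 3.708 ± 1.281210 → (2.4268, 4.9892).
With 95% confidence, each one-unit increase in daily sodium intake is associated with a change of between 2.4268 and 4.9892 mmHg in systolic blood pressure.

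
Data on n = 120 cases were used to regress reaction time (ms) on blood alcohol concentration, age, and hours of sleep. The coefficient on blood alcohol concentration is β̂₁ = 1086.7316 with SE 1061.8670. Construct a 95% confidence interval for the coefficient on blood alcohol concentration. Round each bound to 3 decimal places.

(-1016.430, 3189.893)

df = n − k − 1 = 120 − 3 − 1 = 116.
t* = t_{0.025, 116} = 1.980626.
Margin = t* × SE = 1.980626 × 1061.8670 = 2103.16139.
CI: 1086.7316 ± 2103.16139 → (-1016.430, 3189.893).
With 95% confidence, each one-unit increase in blood alcohol concentration is associated with a change of between -1016.430 and 3189.893 ms in reaction time, holding the other predictors fixed.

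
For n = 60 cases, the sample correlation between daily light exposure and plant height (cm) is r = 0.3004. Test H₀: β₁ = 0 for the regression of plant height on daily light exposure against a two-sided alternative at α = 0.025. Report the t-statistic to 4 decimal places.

t = r·√(n − 2)/√(1 − r²) = 0.3004·√58/√0.90976 = 2.3986.
df = n − 2 = 58.
Two-sided p ≈ 0.0197, which is < 0.025, so reject H₀.
There is evidence of a linear association between daily light exposure and plant height.

t = 2.3986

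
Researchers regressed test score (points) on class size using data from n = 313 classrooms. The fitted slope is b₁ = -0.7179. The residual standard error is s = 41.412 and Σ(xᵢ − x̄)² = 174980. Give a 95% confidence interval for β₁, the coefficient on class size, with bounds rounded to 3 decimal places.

SE(b₁) = s/√Sₓₓ = 41.412/√174980 = 0.0989993.
df = n − 2 = 311.
t* = t_{0.025, 311} = 1.967621.
Margin = t* × SE = 1.967621 × 0.0989993 = 0.19479.
CI: -0.7179 ± 0.19479 → (-0.913, -0.523).
With 95% confidence, each one-unit increase in class size is associated with a change of between -0.913 and -0.523 points in test score.

(-0.913, -0.523)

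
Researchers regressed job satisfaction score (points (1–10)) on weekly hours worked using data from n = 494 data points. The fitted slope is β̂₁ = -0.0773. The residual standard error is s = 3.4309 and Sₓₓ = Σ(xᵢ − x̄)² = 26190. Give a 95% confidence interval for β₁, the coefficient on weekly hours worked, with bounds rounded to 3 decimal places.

SE(β̂₁) = s/√Sₓₓ = 3.4309/√26190 = 0.0212002.
df = n − 2 = 492.
t* = t_{0.025, 492} = 1.964797.
Margin = t* × SE = 1.964797 × 0.0212002 = 0.04165.
CI: -0.0773 ± 0.04165 → (-0.119, -0.036).
With 95% confidence, each one-unit increase in weekly hours worked is associated with a change of between -0.119 and -0.036 points (1–10) in job satisfaction score.

(-0.119, -0.036)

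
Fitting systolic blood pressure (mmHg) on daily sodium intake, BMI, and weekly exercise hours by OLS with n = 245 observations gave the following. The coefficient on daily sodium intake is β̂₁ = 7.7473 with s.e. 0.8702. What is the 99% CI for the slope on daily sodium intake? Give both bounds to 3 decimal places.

df = n − k − 1 = 245 − 3 − 1 = 241.
t* = t_{0.005, 241} = 2.596383.
Margin = t* × SE = 2.596383 × 0.8702 = 2.25937.
CI: 7.7473 ± 2.25937 → (5.488, 10.007).
With 99% confidence, each one-unit increase in daily sodium intake is associated with a change of between 5.488 and 10.007 mmHg in systolic blood pressure, holding the other predictors fixed.

(5.488, 10.007)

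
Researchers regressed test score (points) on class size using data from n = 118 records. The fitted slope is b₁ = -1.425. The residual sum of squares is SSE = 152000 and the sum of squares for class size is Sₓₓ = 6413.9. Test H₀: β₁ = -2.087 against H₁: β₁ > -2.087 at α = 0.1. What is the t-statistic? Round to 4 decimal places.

t = 1.4646

MSE = SSE/(n − 2) = 152000/116 = 1310.34.
SE(b₁) = √(MSE/Sₓₓ) = √(1310.34/6413.9) = 0.451993.
t = (-1.425 − (-2.087)) / 0.451993 = 1.4646.
df = n − 2 = 116.
One-sided p ≈ 0.0729, which is < 0.1, so reject H₀.
There is evidence that the true slope on class size exceeds -2.087 points per unit.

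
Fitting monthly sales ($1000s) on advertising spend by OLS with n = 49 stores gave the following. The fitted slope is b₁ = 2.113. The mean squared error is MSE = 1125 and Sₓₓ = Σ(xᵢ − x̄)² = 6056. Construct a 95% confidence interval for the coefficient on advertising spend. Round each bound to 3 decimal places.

(1.246, 2.980)

SE(b₁) = √(MSE/Sₓₓ) = √(1125/6056) = 0.431006.
df = n − 2 = 47.
t* = t_{0.025, 47} = 2.011741.
Margin = t* × SE = 2.011741 × 0.431006 = 0.86707.
CI: 2.113 ± 0.86707 → (1.246, 2.980).
With 95% confidence, each one-unit increase in advertising spend is associated with a change of between 1.246 and 2.980 $1000s in monthly sales.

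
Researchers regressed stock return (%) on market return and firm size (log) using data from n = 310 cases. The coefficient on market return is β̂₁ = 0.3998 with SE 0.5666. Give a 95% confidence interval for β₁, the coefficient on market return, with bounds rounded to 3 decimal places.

df = n − k − 1 = 310 − 2 − 1 = 307.
t* = t_{0.025, 307} = 1.967721.
Margin = t* × SE = 1.967721 × 0.5666 = 1.11491.
CI: 0.3998 ± 1.11491 → (-0.715, 1.515).
With 95% confidence, each one-unit increase in market return is associated with a change of between -0.715 and 1.515 % in stock return, holding the other predictors fixed.

(-0.715, 1.515)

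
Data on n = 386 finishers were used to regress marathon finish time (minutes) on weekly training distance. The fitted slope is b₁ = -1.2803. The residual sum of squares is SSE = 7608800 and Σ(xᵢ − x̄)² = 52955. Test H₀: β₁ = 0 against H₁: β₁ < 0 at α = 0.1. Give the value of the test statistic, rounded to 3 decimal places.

MSE = SSE/(n − 2) = 7608800/384 = 19814.6.
SE(b₁) = √(MSE/Sₓₓ) = √(19814.6/52955) = 0.611701.
t = -1.2803 / 0.611701 = -2.093.
df = n − 2 = 384.
One-sided p ≈ 0.0185, which is < 0.1, so reject H₀.
There is evidence that the true slope on weekly training distance is negative.

t = -2.093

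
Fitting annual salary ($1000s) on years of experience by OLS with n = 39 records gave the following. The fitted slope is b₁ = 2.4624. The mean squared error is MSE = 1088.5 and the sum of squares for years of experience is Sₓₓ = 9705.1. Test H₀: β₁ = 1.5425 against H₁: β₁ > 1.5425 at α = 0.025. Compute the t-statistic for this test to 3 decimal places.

SE(b₁) = √(MSE/Sₓₓ) = √(1088.5/9705.1) = 0.334899.
t = (2.4624 − 1.5425) / 0.334899 = 2.747.
df = n − 2 = 37.
One-sided p ≈ 0.0046, which is < 0.025, so reject H₀.
There is evidence that the true slope on years of experience exceeds 1.5425 $1000s per unit.

t = 2.747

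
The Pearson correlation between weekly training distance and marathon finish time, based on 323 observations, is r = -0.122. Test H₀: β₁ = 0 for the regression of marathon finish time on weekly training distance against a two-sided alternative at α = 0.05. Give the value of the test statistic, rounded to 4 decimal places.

t = -2.2023

t = r·√(n − 2)/√(1 − r²) = -0.122·√321/√0.985116 = -2.2023.
df = n − 2 = 321.
Two-sided p ≈ 0.0284, which is < 0.05, so reject H₀.
There is evidence of a linear association between weekly training distance and marathon finish time.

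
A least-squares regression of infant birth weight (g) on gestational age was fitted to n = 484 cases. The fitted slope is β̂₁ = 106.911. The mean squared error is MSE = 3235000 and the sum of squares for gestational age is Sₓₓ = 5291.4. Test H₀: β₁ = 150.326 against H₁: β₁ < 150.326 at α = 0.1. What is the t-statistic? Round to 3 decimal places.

SE(β̂₁) = √(MSE/Sₓₓ) = √(3.235e+06/5291.4) = 24.7259.
t = (106.911 − 150.326) / 24.7259 = -1.756.
df = n − 2 = 482.
One-sided p ≈ 0.0399, which is < 0.1, so reject H₀.
There is evidence that the true slope on gestational age is below 150.326 g per unit.

t = -1.756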